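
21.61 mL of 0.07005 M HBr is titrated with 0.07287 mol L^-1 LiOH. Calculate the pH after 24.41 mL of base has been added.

n(acid) = 0.07005 x 0.02161 = 0.001514 mol; n(LiOH) added = 0.07287 x 0.02441 = 0.001779 mol.
Base is in excess by 0.001779 - 0.001514 = 0.0002650 mol in a total volume of 0.04602 L.
[OH^-] = 0.0002650/0.04602 = 0.005758 M, so pOH = 2.24 and pH = 14.00 - 2.24 = 11.76.

11.76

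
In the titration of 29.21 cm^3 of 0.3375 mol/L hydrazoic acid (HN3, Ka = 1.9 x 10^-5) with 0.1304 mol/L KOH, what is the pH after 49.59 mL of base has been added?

Initial n(HN3) = 0.3375 x 0.02921 = 0.009858 mol.
n(KOH) added = 0.1304 x 0.04959 = 0.006467 mol, converting that many moles of HN3 to N3-.
Remaining n(HN3) = 0.003392 mol; n(N3-) = 0.006467 mol.
By Henderson-Hasselbalch, pH = pKa + log([A^-]/[HA]) = 4.72 + log(0.006467/0.003392) = 4.72 + (+0.28) = 5.00.

5.00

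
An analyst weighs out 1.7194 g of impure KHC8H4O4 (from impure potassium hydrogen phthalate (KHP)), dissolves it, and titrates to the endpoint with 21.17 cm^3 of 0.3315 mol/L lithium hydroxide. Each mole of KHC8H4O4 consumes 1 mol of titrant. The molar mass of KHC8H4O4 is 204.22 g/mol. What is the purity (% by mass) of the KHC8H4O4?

n(LiOH) = 0.3315 x 0.02117 = 0.007018 mol.
n(KHC8H4O4) = 0.007018 / 1 = 0.007018 mol.
mass of KHC8H4O4 = 0.007018 x 204.22 = 1.433 g.
% purity = 1.433 / 1.7194 x 100 = 83.4%.

83.4%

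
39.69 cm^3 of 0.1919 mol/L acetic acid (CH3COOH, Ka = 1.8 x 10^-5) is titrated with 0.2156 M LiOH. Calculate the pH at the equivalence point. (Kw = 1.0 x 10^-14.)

8.88

n(CH3COOH) = 0.1919 x 0.03969 = 0.007617 mol; V(LiOH) at equivalence = 0.007617/0.2156 = 0.03533 L.
At equivalence all the acid is converted to CH3COO-; total volume = 0.03969 + 0.03533 = 0.07502 L, so [CH3COO-] = 0.007617/0.07502 = 0.1015 M.
Kb = Kw/Ka = 1.0e-14 / 1.8 x 10^-5 = 5.56e-10.
[OH^-] = sqrt(Kb x [CH3COO-]) = sqrt(5.56e-10 x 0.1015) = 7.51e-6 M.
pOH = 5.12, so pH = 14.00 - 5.12 = 8.88.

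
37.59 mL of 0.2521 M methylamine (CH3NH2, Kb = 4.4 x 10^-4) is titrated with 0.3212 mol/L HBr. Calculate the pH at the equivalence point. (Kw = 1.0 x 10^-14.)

5.75

n(CH3NH2) = 0.2521 x 0.03759 = 0.009476 mol; V(HBr) at equivalence = 0.009476/0.3212 = 0.02950 L.
At equivalence the base is fully converted to CH3NH3+; total volume = 0.06709 L, so [CH3NH3+] = 0.009476/0.06709 = 0.1412 M.
Ka(CH3NH3+) = Kw/Kb = 1.0e-14 / 4.4 x 10^-4 = 2.27e-11.
[H^+] = sqrt(Ka x [CH3NH3+]) = sqrt(2.27e-11 x 0.1412) = 1.79e-6 M.
pH = -log(1.79e-6) = 5.75.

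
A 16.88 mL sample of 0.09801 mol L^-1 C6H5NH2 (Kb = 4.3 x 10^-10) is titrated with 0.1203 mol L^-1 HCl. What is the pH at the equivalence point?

2.95

n(C6H5NH2) = 0.09801 x 0.01688 = 0.001654 mol; V(HCl) at equivalence = 0.001654/0.1203 = 0.01375 L.
At equivalence the base is fully converted to C6H5NH3+; total volume = 0.03063 L, so [C6H5NH3+] = 0.001654/0.03063 = 0.05401 M.
Ka(C6H5NH3+) = Kw/Kb = 1.0e-14 / 4.3 x 10^-10 = 2.33e-5.
[H^+] = sqrt(Ka x [C6H5NH3+]) = sqrt(2.33e-5 x 0.05401) = 0.00112 M.
pH = -log(0.00112) = 2.95.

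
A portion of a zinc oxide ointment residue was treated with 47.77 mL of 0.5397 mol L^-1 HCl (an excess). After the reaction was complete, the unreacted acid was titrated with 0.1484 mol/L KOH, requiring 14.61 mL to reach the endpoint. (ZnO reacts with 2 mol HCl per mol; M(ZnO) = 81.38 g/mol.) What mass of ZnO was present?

Total n(HCl) added = 0.5397 x 0.04777 = 0.02578 mol.
n(KOH) used = 0.1484 x 0.01461 = 0.002168 mol, which equals the excess n(HCl).
So n(HCl) consumed by the sample = 0.02578 - 0.002168 = 0.02361 mol.
n(ZnO) = 0.02361 / 2 = 0.01181 mol.
mass = 0.01181 mol x 81.38 g/mol = 0.961 g.

0.961 g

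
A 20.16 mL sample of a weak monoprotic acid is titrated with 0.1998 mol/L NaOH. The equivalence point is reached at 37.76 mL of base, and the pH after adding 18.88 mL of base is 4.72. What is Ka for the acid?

18.88 mL is half of the equivalence volume, so this is the half-equivalence point where [HA] = [A^-].
At half-equivalence pH = pKa, so pKa = 4.72.
Ka = 10^(-4.72) = 1.9 x 10^-5.

1.9 x 10^-5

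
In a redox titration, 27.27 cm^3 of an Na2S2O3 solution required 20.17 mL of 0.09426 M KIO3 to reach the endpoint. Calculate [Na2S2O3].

n(KIO3) = 0.09426 x 0.02017 = 0.001901 mol.
From the balanced equation, 1 mol KIO3 reacts with 6 mol Na2S2O3, so n(Na2S2O3) = 0.001901 x 6/1 = 0.01141 mol.
[Na2S2O3] = 0.01141 / 0.02727 L = 0.418 M.

0.418 M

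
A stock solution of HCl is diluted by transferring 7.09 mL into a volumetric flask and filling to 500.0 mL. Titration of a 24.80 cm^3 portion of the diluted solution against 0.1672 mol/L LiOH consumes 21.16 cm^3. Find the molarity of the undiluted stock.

n(LiOH) = 0.1672 x 0.02116 = 0.003538 mol.
n(HCl) in the aliquot = 0.003538 mol.
[diluted HCl] = 0.003538 / 0.02480 = 0.1427 M.
Dilution factor = 500.0/7.090 = 70.52, so [stock] = 0.1427 x 70.52 = 10.1 M.

10.1 M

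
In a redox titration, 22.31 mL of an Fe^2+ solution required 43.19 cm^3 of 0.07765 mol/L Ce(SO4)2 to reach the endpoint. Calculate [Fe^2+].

n(Ce(SO4)2) = 0.07765 x 0.04319 = 0.003354 mol.
From the balanced equation, 1 mol Ce(SO4)2 reacts with 1 mol Fe^2+, so n(Fe^2+) = 0.003354 x 1/1 = 0.003354 mol.
[Fe^2+] = 0.003354 / 0.02231 L = 0.150 M.

0.150 M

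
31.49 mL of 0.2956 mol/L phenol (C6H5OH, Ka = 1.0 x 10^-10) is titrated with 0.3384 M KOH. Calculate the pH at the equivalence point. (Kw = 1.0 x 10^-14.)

11.60

n(C6H5OH) = 0.2956 x 0.03149 = 0.009308 mol; V(KOH) at equivalence = 0.009308/0.3384 = 0.02751 L.
At equivalence all the acid is converted to C6H5O-; total volume = 0.03149 + 0.02751 = 0.05900 L, so [C6H5O-] = 0.009308/0.05900 = 0.1578 M.
Kb = Kw/Ka = 1.0e-14 / 1.0 x 10^-10 = 0.000100.
[OH^-] = sqrt(Kb x [C6H5O-]) = sqrt(0.000100 x 0.1578) = 0.00397 M.
pOH = 2.40, so pH = 14.00 - 2.40 = 11.60.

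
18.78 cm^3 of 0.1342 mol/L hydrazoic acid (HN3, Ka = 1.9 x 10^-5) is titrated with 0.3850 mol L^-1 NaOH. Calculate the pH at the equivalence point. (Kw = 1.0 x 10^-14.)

8.86

n(HN3) = 0.1342 x 0.01878 = 0.002520 mol; V(NaOH) at equivalence = 0.002520/0.3850 = 0.006546 L.
At equivalence all the acid is converted to N3-; total volume = 0.01878 + 0.006546 = 0.02533 L, so [N3-] = 0.002520/0.02533 = 0.09951 M.
Kb = Kw/Ka = 1.0e-14 / 1.9 x 10^-5 = 5.26e-10.
[OH^-] = sqrt(Kb x [N3-]) = sqrt(5.26e-10 x 0.09951) = 7.24e-6 M.
pOH = 5.14, so pH = 14.00 - 5.14 = 8.86.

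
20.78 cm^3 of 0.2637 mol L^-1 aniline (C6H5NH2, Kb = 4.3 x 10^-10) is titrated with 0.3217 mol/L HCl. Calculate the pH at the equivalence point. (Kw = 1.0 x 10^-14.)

2.74

n(C6H5NH2) = 0.2637 x 0.02078 = 0.005480 mol; V(HCl) at equivalence = 0.005480/0.3217 = 0.01703 L.
At equivalence the base is fully converted to C6H5NH3+; total volume = 0.03781 L, so [C6H5NH3+] = 0.005480/0.03781 = 0.1449 M.
Ka(C6H5NH3+) = Kw/Kb = 1.0e-14 / 4.3 x 10^-10 = 2.33e-5.
[H^+] = sqrt(Ka x [C6H5NH3+]) = sqrt(2.33e-5 x 0.1449) = 0.00184 M.
pH = -log(0.00184) = 2.74.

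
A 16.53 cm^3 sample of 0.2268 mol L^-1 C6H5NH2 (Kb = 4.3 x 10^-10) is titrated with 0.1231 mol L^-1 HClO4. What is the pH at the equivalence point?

2.87

n(C6H5NH2) = 0.2268 x 0.01653 = 0.003749 mol; V(HClO4) at equivalence = 0.003749/0.1231 = 0.03045 L.
At equivalence the base is fully converted to C6H5NH3+; total volume = 0.04698 L, so [C6H5NH3+] = 0.003749/0.04698 = 0.07979 M.
Ka(C6H5NH3+) = Kw/Kb = 1.0e-14 / 4.3 x 10^-10 = 2.33e-5.
[H^+] = sqrt(Ka x [C6H5NH3+]) = sqrt(2.33e-5 x 0.07979) = 0.00136 M.
pH = -log(0.00136) = 2.87.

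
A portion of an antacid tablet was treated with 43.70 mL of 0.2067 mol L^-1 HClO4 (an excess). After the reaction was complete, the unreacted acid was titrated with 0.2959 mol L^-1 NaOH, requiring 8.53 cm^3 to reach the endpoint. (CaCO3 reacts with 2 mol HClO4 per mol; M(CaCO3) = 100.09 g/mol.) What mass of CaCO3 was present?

0.326 g

Total n(HClO4) added = 0.2067 x 0.04370 = 0.009033 mol.
n(NaOH) used = 0.2959 x 0.008530 = 0.002524 mol, which equals the excess n(HClO4).
So n(HClO4) consumed by the sample = 0.009033 - 0.002524 = 0.006509 mol.
n(CaCO3) = 0.006509 / 2 = 0.003254 mol.
mass = 0.003254 mol x 100.09 g/mol = 0.326 g.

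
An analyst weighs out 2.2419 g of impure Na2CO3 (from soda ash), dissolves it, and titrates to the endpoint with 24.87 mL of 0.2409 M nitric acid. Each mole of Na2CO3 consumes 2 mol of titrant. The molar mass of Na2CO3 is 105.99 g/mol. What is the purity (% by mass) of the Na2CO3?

14.2%

n(HNO3) = 0.2409 x 0.02487 = 0.005991 mol.
n(Na2CO3) = 0.005991 / 2 = 0.002996 mol.
mass of Na2CO3 = 0.002996 x 105.99 = 0.3175 g.
% purity = 0.3175 / 2.2419 x 100 = 14.2%.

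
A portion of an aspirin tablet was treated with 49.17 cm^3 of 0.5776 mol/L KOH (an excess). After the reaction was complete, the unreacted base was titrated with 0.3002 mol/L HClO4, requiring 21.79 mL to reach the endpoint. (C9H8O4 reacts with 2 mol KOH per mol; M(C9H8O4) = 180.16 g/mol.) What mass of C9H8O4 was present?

Total n(KOH) added = 0.5776 x 0.04917 = 0.02840 mol.
n(HClO4) used = 0.3002 x 0.02179 = 0.006541 mol, which equals the excess n(KOH).
So n(KOH) consumed by the sample = 0.02840 - 0.006541 = 0.02186 mol.
n(C9H8O4) = 0.02186 / 2 = 0.01093 mol.
mass = 0.01093 mol x 180.16 g/mol = 1.97 g.

1.97 g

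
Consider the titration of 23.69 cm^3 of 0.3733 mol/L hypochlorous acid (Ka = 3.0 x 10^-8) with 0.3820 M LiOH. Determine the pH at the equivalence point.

10.40

n(HClO) = 0.3733 x 0.02369 = 0.008843 mol; V(LiOH) at equivalence = 0.008843/0.3820 = 0.02315 L.
At equivalence all the acid is converted to ClO-; total volume = 0.02369 + 0.02315 = 0.04684 L, so [ClO-] = 0.008843/0.04684 = 0.1888 M.
Kb = Kw/Ka = 1.0e-14 / 3.0 x 10^-8 = 3.33e-7.
[OH^-] = sqrt(Kb x [ClO-]) = sqrt(3.33e-7 x 0.1888) = 0.000251 M.
pOH = 3.60, so pH = 14.00 - 3.60 = 10.40.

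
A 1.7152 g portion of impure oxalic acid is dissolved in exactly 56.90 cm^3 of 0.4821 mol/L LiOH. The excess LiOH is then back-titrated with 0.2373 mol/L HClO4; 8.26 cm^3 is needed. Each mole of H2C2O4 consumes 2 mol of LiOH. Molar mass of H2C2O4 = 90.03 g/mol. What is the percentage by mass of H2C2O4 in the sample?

66.8%

Total n(LiOH) added = 0.4821 x 0.05690 = 0.02743 mol.
n(HClO4) used = 0.2373 x 0.008260 = 0.001960 mol, which equals the excess n(LiOH).
So n(LiOH) consumed by the sample = 0.02743 - 0.001960 = 0.02547 mol.
n(H2C2O4) = 0.02547 / 2 = 0.01274 mol.
mass H2C2O4 = 0.01274 x 90.03 = 1.147 g, so %H2C2O4 = 1.147/1.7152 x 100 = 66.8%.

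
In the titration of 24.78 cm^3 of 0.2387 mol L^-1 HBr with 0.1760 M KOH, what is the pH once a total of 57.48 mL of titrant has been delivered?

n(acid) = 0.2387 x 0.02478 = 0.005915 mol; n(KOH) added = 0.1760 x 0.05748 = 0.01012 mol.
Base is in excess by 0.01012 - 0.005915 = 0.004201 mol in a total volume of 0.08226 L.
[OH^-] = 0.004201/0.08226 = 0.05108 M, so pOH = 1.29 and pH = 14.00 - 1.29 = 12.71.

12.71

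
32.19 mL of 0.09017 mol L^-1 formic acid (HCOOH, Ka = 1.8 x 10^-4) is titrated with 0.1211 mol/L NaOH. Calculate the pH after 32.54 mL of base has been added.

12.21

n(acid) = 0.09017 x 0.03219 = 0.002903 mol; n(NaOH) added = 0.1211 x 0.03254 = 0.003941 mol.
Base is in excess by 0.003941 - 0.002903 = 0.001038 mol in a total volume of 0.06473 L.
[OH^-] = 0.001038/0.06473 = 0.01604 M, so pOH = 1.79 and pH = 14.00 - 1.79 = 12.21.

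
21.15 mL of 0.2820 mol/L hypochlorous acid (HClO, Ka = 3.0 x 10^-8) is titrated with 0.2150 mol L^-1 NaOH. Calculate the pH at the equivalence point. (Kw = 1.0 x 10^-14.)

n(HClO) = 0.2820 x 0.02115 = 0.005964 mol; V(NaOH) at equivalence = 0.005964/0.2150 = 0.02774 L.
At equivalence all the acid is converted to ClO-; total volume = 0.02115 + 0.02774 = 0.04889 L, so [ClO-] = 0.005964/0.04889 = 0.1220 M.
Kb = Kw/Ka = 1.0e-14 / 3.0 x 10^-8 = 3.33e-7.
[OH^-] = sqrt(Kb x [ClO-]) = sqrt(3.33e-7 x 0.1220) = 0.000202 M.
pOH = 3.70, so pH = 14.00 - 3.70 = 10.30.

10.30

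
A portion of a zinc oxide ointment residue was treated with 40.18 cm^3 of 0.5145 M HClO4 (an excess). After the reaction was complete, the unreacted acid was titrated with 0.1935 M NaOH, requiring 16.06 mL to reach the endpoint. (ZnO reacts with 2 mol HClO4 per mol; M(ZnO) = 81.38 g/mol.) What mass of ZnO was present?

0.715 g

Total n(HClO4) added = 0.5145 x 0.04018 = 0.02067 mol.
n(NaOH) used = 0.1935 x 0.01606 = 0.003108 mol, which equals the excess n(HClO4).
So n(HClO4) consumed by the sample = 0.02067 - 0.003108 = 0.01756 mol.
n(ZnO) = 0.01756 / 2 = 0.008782 mol.
mass = 0.008782 mol x 81.38 g/mol = 0.715 g.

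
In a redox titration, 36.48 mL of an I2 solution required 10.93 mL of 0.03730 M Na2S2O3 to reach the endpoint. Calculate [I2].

0.00559 M

n(Na2S2O3) = 0.03730 x 0.01093 = 0.0004077 mol.
From the balanced equation, 2 mol Na2S2O3 reacts with 1 mol I2, so n(I2) = 0.0004077 x 1/2 = 0.0002038 mol.
[I2] = 0.0002038 / 0.03648 L = 0.00559 M.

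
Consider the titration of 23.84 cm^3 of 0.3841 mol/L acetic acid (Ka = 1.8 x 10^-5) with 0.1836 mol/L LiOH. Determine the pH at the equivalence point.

n(CH3COOH) = 0.3841 x 0.02384 = 0.009157 mol; V(LiOH) at equivalence = 0.009157/0.1836 = 0.04987 L.
At equivalence all the acid is converted to CH3COO-; total volume = 0.02384 + 0.04987 = 0.07371 L, so [CH3COO-] = 0.009157/0.07371 = 0.1242 M.
Kb = Kw/Ka = 1.0e-14 / 1.8 x 10^-5 = 5.56e-10.
[OH^-] = sqrt(Kb x [CH3COO-]) = sqrt(5.56e-10 x 0.1242) = 8.31e-6 M.
pOH = 5.08, so pH = 14.00 - 5.08 = 8.92.

8.92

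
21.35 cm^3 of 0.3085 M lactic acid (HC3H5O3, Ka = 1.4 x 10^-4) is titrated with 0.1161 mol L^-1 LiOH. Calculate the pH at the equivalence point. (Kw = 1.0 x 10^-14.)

n(HC3H5O3) = 0.3085 x 0.02135 = 0.006586 mol; V(LiOH) at equivalence = 0.006586/0.1161 = 0.05673 L.
At equivalence all the acid is converted to C3H5O3-; total volume = 0.02135 + 0.05673 = 0.07808 L, so [C3H5O3-] = 0.006586/0.07808 = 0.08435 M.
Kb = Kw/Ka = 1.0e-14 / 1.4 x 10^-4 = 7.14e-11.
[OH^-] = sqrt(Kb x [C3H5O3-]) = sqrt(7.14e-11 x 0.08435) = 2.45e-6 M.
pOH = 5.61, so pH = 14.00 - 5.61 = 8.39.

8.39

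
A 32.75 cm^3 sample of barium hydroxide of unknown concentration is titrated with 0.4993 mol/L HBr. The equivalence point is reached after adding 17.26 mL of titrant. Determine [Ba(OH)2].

0.132 M

n(HBr) delivered = 0.4993 x 0.01726 = 0.008618 mol.
The reaction is 1 Ba(OH)2 + 2 HBr, so n(Ba(OH)2) = 0.008618 x 1/2 = 0.004309 mol.
[Ba(OH)2] = 0.004309 mol / 0.03275 L = 0.132 M.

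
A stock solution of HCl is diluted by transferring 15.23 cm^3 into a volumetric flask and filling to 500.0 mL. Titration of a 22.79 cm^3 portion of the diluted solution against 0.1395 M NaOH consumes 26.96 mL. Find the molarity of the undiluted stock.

n(NaOH) = 0.1395 x 0.02696 = 0.003761 mol.
n(HCl) in the aliquot = 0.003761 mol.
[diluted HCl] = 0.003761 / 0.02279 = 0.1650 M.
Dilution factor = 500.0/15.23 = 32.83, so [stock] = 0.1650 x 32.83 = 5.42 M.

5.42 M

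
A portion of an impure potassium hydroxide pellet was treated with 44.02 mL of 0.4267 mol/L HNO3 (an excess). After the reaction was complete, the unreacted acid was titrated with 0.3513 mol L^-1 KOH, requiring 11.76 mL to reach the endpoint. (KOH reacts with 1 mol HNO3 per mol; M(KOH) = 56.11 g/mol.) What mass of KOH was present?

Total n(HNO3) added = 0.4267 x 0.04402 = 0.01878 mol.
n(KOH) used = 0.3513 x 0.01176 = 0.004131 mol, which equals the excess n(HNO3).
So n(HNO3) consumed by the sample = 0.01878 - 0.004131 = 0.01465 mol.
n(KOH) = 0.01465 / 1 = 0.01465 mol.
mass = 0.01465 mol x 56.11 g/mol = 0.822 g.

0.822 g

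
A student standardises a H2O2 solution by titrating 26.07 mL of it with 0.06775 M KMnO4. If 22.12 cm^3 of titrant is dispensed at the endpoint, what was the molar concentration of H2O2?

0.144 M

n(KMnO4) = 0.06775 x 0.02212 = 0.001499 mol.
From the balanced equation, 2 mol KMnO4 reacts with 5 mol H2O2, so n(H2O2) = 0.001499 x 5/2 = 0.003747 mol.
[H2O2] = 0.003747 / 0.02607 L = 0.144 M.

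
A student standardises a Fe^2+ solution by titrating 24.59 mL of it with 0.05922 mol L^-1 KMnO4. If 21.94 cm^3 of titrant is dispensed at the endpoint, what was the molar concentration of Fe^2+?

0.264 M

n(KMnO4) = 0.05922 x 0.02194 = 0.001299 mol.
From the balanced equation, 1 mol KMnO4 reacts with 5 mol Fe^2+, so n(Fe^2+) = 0.001299 x 5/1 = 0.006496 mol.
[Fe^2+] = 0.006496 / 0.02459 L = 0.264 M.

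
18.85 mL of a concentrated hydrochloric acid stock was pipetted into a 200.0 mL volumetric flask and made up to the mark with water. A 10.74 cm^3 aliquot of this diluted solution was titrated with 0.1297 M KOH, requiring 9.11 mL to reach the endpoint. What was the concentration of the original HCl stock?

n(KOH) = 0.1297 x 0.009110 = 0.001182 mol.
n(HCl) in the aliquot = 0.001182 mol.
[diluted HCl] = 0.001182 / 0.01074 = 0.1100 M.
Dilution factor = 200.0/18.85 = 10.61, so [stock] = 0.1100 x 10.61 = 1.17 M.

1.17 M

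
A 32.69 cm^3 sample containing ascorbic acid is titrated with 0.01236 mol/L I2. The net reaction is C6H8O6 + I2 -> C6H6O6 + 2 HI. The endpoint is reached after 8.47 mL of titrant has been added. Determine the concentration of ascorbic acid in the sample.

0.00320 M

n(I2) = 0.01236 x 0.008470 = 0.0001047 mol.
From the balanced equation, 1 mol I2 reacts with 1 mol ascorbic acid, so n(ascorbic acid) = 0.0001047 x 1/1 = 0.0001047 mol.
[ascorbic acid] = 0.0001047 / 0.03269 L = 0.00320 M.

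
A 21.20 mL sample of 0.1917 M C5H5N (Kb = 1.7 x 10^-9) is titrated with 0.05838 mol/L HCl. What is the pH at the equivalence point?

3.29

n(C5H5N) = 0.1917 x 0.02120 = 0.004064 mol; V(HCl) at equivalence = 0.004064/0.05838 = 0.06961 L.
At equivalence the base is fully converted to C5H5NH+; total volume = 0.09081 L, so [C5H5NH+] = 0.004064/0.09081 = 0.04475 M.
Ka(C5H5NH+) = Kw/Kb = 1.0e-14 / 1.7 x 10^-9 = 5.88e-6.
[H^+] = sqrt(Ka x [C5H5NH+]) = sqrt(5.88e-6 x 0.04475) = 0.000513 M.
pH = -log(0.000513) = 3.29.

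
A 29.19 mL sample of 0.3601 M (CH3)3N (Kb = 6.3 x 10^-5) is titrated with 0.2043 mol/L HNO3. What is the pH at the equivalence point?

5.34

n((CH3)3N) = 0.3601 x 0.02919 = 0.01051 mol; V(HNO3) at equivalence = 0.01051/0.2043 = 0.05145 L.
At equivalence the base is fully converted to (CH3)3NH+; total volume = 0.08064 L, so [(CH3)3NH+] = 0.01051/0.08064 = 0.1303 M.
Ka((CH3)3NH+) = Kw/Kb = 1.0e-14 / 6.3 x 10^-5 = 1.59e-10.
[H^+] = sqrt(Ka x [(CH3)3NH+]) = sqrt(1.59e-10 x 0.1303) = 4.55e-6 M.
pH = -log(4.55e-6) = 5.34.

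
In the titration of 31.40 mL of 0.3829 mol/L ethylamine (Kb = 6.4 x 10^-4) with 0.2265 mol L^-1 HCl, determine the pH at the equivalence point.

n(C2H5NH2) = 0.3829 x 0.03140 = 0.01202 mol; V(HCl) at equivalence = 0.01202/0.2265 = 0.05308 L.
At equivalence the base is fully converted to C2H5NH3+; total volume = 0.08448 L, so [C2H5NH3+] = 0.01202/0.08448 = 0.1423 M.
Ka(C2H5NH3+) = Kw/Kb = 1.0e-14 / 6.4 x 10^-4 = 1.56e-11.
[H^+] = sqrt(Ka x [C2H5NH3+]) = sqrt(1.56e-11 x 0.1423) = 1.49e-6 M.
pH = -log(1.49e-6) = 5.83.

5.83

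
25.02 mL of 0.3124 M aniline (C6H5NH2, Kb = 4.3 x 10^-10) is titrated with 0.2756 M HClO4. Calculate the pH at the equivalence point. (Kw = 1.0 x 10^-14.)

2.73

n(C6H5NH2) = 0.3124 x 0.02502 = 0.007816 mol; V(HClO4) at equivalence = 0.007816/0.2756 = 0.02836 L.
At equivalence the base is fully converted to C6H5NH3+; total volume = 0.05338 L, so [C6H5NH3+] = 0.007816/0.05338 = 0.1464 M.
Ka(C6H5NH3+) = Kw/Kb = 1.0e-14 / 4.3 x 10^-10 = 2.33e-5.
[H^+] = sqrt(Ka x [C6H5NH3+]) = sqrt(2.33e-5 x 0.1464) = 0.00185 M.
pH = -log(0.00185) = 2.73.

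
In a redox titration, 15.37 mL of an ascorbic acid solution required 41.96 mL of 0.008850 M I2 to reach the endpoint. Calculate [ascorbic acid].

n(I2) = 0.008850 x 0.04196 = 0.0003713 mol.
From the balanced equation, 1 mol I2 reacts with 1 mol ascorbic acid, so n(ascorbic acid) = 0.0003713 x 1/1 = 0.0003713 mol.
[ascorbic acid] = 0.0003713 / 0.01537 L = 0.0242 M.

0.0242 M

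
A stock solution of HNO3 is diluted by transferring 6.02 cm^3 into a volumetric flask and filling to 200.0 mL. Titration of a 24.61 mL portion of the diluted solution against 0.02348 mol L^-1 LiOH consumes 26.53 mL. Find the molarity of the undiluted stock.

n(LiOH) = 0.02348 x 0.02653 = 0.0006229 mol.
n(HNO3) in the aliquot = 0.0006229 mol.
[diluted HNO3] = 0.0006229 / 0.02461 = 0.02531 M.
Dilution factor = 200.0/6.020 = 33.22, so [stock] = 0.02531 x 33.22 = 0.841 M.

0.841 M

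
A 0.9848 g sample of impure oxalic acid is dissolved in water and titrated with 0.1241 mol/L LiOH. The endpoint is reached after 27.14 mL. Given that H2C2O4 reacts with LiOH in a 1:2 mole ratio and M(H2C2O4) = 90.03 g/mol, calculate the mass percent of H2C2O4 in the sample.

15.4%

n(LiOH) = 0.1241 x 0.02714 = 0.003368 mol.
n(H2C2O4) = 0.003368 / 2 = 0.001684 mol.
mass of H2C2O4 = 0.001684 x 90.03 = 0.1516 g.
% purity = 0.1516 / 0.9848 x 100 = 15.4%.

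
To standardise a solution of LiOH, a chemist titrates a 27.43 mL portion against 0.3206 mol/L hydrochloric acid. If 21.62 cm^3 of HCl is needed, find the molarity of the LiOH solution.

n(HCl) delivered = 0.3206 x 0.02162 = 0.006931 mol.
For a 1:1 reaction, n(LiOH) = 0.006931 mol.
[LiOH] = 0.006931 mol / 0.02743 L = 0.253 M.

0.253 M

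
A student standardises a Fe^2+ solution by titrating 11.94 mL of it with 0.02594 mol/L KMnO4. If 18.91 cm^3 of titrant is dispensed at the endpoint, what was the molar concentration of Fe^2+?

n(KMnO4) = 0.02594 x 0.01891 = 0.0004905 mol.
From the balanced equation, 1 mol KMnO4 reacts with 5 mol Fe^2+, so n(Fe^2+) = 0.0004905 x 5/1 = 0.002453 mol.
[Fe^2+] = 0.002453 / 0.01194 L = 0.205 M.

0.205 M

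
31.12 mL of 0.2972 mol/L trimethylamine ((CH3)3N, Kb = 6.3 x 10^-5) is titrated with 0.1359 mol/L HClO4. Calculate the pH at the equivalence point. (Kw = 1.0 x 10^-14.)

n((CH3)3N) = 0.2972 x 0.03112 = 0.009249 mol; V(HClO4) at equivalence = 0.009249/0.1359 = 0.06806 L.
At equivalence the base is fully converted to (CH3)3NH+; total volume = 0.09918 L, so [(CH3)3NH+] = 0.009249/0.09918 = 0.09326 M.
Ka((CH3)3NH+) = Kw/Kb = 1.0e-14 / 6.3 x 10^-5 = 1.59e-10.
[H^+] = sqrt(Ka x [(CH3)3NH+]) = sqrt(1.59e-10 x 0.09326) = 3.85e-6 M.
pH = -log(3.85e-6) = 5.41.

5.41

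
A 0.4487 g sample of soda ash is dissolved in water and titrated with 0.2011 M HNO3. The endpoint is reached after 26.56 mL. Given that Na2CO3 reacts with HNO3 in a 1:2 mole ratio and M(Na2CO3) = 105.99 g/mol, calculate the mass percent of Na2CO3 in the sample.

n(HNO3) = 0.2011 x 0.02656 = 0.005341 mol.
n(Na2CO3) = 0.005341 / 2 = 0.002671 mol.
mass of Na2CO3 = 0.002671 x 105.99 = 0.2831 g.
% purity = 0.2831 / 0.4487 x 100 = 63.1%.

63.1%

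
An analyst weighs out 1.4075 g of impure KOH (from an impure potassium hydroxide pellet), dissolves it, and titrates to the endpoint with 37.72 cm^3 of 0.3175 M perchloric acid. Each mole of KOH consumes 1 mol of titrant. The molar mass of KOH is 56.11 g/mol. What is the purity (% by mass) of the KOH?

47.7%

n(HClO4) = 0.3175 x 0.03772 = 0.01198 mol.
n(KOH) = 0.01198 / 1 = 0.01198 mol.
mass of KOH = 0.01198 x 56.11 = 0.6720 g.
% purity = 0.6720 / 1.4075 x 100 = 47.7%.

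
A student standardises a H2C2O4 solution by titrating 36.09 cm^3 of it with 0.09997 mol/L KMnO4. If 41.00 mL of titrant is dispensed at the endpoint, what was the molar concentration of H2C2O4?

0.284 M

n(KMnO4) = 0.09997 x 0.04100 = 0.004099 mol.
From the balanced equation, 2 mol KMnO4 reacts with 5 mol H2C2O4, so n(H2C2O4) = 0.004099 x 5/2 = 0.01025 mol.
[H2C2O4] = 0.01025 / 0.03609 L = 0.284 M.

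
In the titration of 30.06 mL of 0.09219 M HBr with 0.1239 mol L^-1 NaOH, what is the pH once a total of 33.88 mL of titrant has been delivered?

n(acid) = 0.09219 x 0.03006 = 0.002771 mol; n(NaOH) added = 0.1239 x 0.03388 = 0.004198 mol.
Base is in excess by 0.004198 - 0.002771 = 0.001427 mol in a total volume of 0.06394 L.
[OH^-] = 0.001427/0.06394 = 0.02231 M, so pOH = 1.65 and pH = 14.00 - 1.65 = 12.35.

12.35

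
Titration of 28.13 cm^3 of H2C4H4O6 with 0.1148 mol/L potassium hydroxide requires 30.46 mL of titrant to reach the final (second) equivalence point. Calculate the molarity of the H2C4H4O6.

0.0622 M

n(KOH) = 0.1148 x 0.03046 = 0.003497 mol.
At the final (second) equivalence point, 2 mol OH^- react per mol H2C4H4O6, so n(H2C4H4O6) = 0.003497 / 2 = 0.001748 mol.
[H2C4H4O6] = 0.001748 / 0.02813 L = 0.0622 M.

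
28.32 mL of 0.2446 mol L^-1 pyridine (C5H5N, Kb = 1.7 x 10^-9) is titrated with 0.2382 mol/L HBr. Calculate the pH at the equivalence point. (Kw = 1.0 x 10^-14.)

3.07

n(C5H5N) = 0.2446 x 0.02832 = 0.006927 mol; V(HBr) at equivalence = 0.006927/0.2382 = 0.02908 L.
At equivalence the base is fully converted to C5H5NH+; total volume = 0.05740 L, so [C5H5NH+] = 0.006927/0.05740 = 0.1207 M.
Ka(C5H5NH+) = Kw/Kb = 1.0e-14 / 1.7 x 10^-9 = 5.88e-6.
[H^+] = sqrt(Ka x [C5H5NH+]) = sqrt(5.88e-6 x 0.1207) = 0.000843 M.
pH = -log(0.000843) = 3.07.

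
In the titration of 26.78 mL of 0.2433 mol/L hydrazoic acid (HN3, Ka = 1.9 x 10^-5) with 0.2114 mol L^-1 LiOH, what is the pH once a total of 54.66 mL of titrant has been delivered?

12.79

n(acid) = 0.2433 x 0.02678 = 0.006516 mol; n(LiOH) added = 0.2114 x 0.05466 = 0.01156 mol.
Base is in excess by 0.01156 - 0.006516 = 0.005040 mol in a total volume of 0.08144 L.
[OH^-] = 0.005040/0.08144 = 0.06188 M, so pOH = 1.21 and pH = 14.00 - 1.21 = 12.79.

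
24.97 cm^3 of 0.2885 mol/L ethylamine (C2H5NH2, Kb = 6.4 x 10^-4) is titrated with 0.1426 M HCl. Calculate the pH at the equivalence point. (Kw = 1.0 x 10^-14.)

n(C2H5NH2) = 0.2885 x 0.02497 = 0.007204 mol; V(HCl) at equivalence = 0.007204/0.1426 = 0.05052 L.
At equivalence the base is fully converted to C2H5NH3+; total volume = 0.07549 L, so [C2H5NH3+] = 0.007204/0.07549 = 0.09543 M.
Ka(C2H5NH3+) = Kw/Kb = 1.0e-14 / 6.4 x 10^-4 = 1.56e-11.
[H^+] = sqrt(Ka x [C2H5NH3+]) = sqrt(1.56e-11 x 0.09543) = 1.22e-6 M.
pH = -log(1.22e-6) = 5.91.

5.91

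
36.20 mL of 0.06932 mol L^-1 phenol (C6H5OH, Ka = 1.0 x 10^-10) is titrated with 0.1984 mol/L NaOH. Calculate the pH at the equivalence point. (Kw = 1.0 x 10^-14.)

n(C6H5OH) = 0.06932 x 0.03620 = 0.002509 mol; V(NaOH) at equivalence = 0.002509/0.1984 = 0.01265 L.
At equivalence all the acid is converted to C6H5O-; total volume = 0.03620 + 0.01265 = 0.04885 L, so [C6H5O-] = 0.002509/0.04885 = 0.05137 M.
Kb = Kw/Ka = 1.0e-14 / 1.0 x 10^-10 = 0.000100.
[OH^-] = sqrt(Kb x [C6H5O-]) = sqrt(0.000100 x 0.05137) = 0.00227 M.
pOH = 2.64, so pH = 14.00 - 2.64 = 11.36.

11.36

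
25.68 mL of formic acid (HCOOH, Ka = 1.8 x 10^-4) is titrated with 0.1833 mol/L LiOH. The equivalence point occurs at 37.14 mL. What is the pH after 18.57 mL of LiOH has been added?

18.57 mL is exactly half the equivalence volume (37.14/2), i.e. the half-equivalence point.
There, n(HA) = n(A^-), so pH = pKa = -log(1.8 x 10^-4) = 3.74.

3.74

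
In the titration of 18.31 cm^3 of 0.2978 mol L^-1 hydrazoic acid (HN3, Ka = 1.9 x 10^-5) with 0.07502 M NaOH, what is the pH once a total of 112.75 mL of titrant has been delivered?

n(acid) = 0.2978 x 0.01831 = 0.005453 mol; n(NaOH) added = 0.07502 x 0.1128 = 0.008459 mol.
Base is in excess by 0.008459 - 0.005453 = 0.003006 mol in a total volume of 0.1311 L.
[OH^-] = 0.003006/0.1311 = 0.02293 M, so pOH = 1.64 and pH = 14.00 - 1.64 = 12.36.

12.36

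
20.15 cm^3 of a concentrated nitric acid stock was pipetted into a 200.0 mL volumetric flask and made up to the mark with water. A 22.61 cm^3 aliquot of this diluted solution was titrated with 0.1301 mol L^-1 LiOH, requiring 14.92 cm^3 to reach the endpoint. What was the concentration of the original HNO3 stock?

n(LiOH) = 0.1301 x 0.01492 = 0.001941 mol.
n(HNO3) in the aliquot = 0.001941 mol.
[diluted HNO3] = 0.001941 / 0.02261 = 0.08585 M.
Dilution factor = 200.0/20.15 = 9.926, so [stock] = 0.08585 x 9.926 = 0.852 M.

0.852 M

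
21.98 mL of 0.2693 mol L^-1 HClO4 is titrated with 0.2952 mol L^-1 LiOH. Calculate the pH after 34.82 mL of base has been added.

12.89

n(acid) = 0.2693 x 0.02198 = 0.005919 mol; n(LiOH) added = 0.2952 x 0.03482 = 0.01028 mol.
Base is in excess by 0.01028 - 0.005919 = 0.004360 mol in a total volume of 0.05680 L.
[OH^-] = 0.004360/0.05680 = 0.07675 M, so pOH = 1.11 and pH = 14.00 - 1.11 = 12.89.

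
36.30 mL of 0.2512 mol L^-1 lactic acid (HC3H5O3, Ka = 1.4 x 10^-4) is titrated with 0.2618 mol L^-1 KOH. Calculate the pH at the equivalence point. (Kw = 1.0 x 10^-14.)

n(HC3H5O3) = 0.2512 x 0.03630 = 0.009119 mol; V(KOH) at equivalence = 0.009119/0.2618 = 0.03483 L.
At equivalence all the acid is converted to C3H5O3-; total volume = 0.03630 + 0.03483 = 0.07113 L, so [C3H5O3-] = 0.009119/0.07113 = 0.1282 M.
Kb = Kw/Ka = 1.0e-14 / 1.4 x 10^-4 = 7.14e-11.
[OH^-] = sqrt(Kb x [C3H5O3-]) = sqrt(7.14e-11 x 0.1282) = 3.03e-6 M.
pOH = 5.52, so pH = 14.00 - 5.52 = 8.48.

8.48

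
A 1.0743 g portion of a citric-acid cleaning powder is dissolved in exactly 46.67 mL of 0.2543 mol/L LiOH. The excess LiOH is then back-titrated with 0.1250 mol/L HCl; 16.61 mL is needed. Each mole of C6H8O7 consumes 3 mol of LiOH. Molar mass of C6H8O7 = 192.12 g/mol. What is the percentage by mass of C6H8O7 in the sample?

58.4%

Total n(LiOH) added = 0.2543 x 0.04667 = 0.01187 mol.
n(HCl) used = 0.1250 x 0.01661 = 0.002076 mol, which equals the excess n(LiOH).
So n(LiOH) consumed by the sample = 0.01187 - 0.002076 = 0.009792 mol.
n(C6H8O7) = 0.009792 / 3 = 0.003264 mol.
mass C6H8O7 = 0.003264 x 192.12 = 0.6271 g, so %C6H8O7 = 0.6271/1.0743 x 100 = 58.4%.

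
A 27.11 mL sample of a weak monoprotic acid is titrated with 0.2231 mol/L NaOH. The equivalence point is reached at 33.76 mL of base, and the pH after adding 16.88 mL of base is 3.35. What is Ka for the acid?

4.5 x 10^-4

16.88 mL is half of the equivalence volume, so this is the half-equivalence point where [HA] = [A^-].
At half-equivalence pH = pKa, so pKa = 3.35.
Ka = 10^(-3.35) = 4.5 x 10^-4.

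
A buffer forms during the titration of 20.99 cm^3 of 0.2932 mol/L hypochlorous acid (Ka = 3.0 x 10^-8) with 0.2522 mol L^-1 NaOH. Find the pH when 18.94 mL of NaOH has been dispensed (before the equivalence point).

8.06

Initial n(HClO) = 0.2932 x 0.02099 = 0.006154 mol.
n(NaOH) added = 0.2522 x 0.01894 = 0.004777 mol, converting that many moles of HClO to ClO-.
Remaining n(HClO) = 0.001378 mol; n(ClO-) = 0.004777 mol.
By Henderson-Hasselbalch, pH = pKa + log([A^-]/[HA]) = 7.52 + log(0.004777/0.001378) = 7.52 + (+0.54) = 8.06.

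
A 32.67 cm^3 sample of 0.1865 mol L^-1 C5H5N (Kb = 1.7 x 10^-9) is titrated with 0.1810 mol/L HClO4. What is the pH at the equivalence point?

n(C5H5N) = 0.1865 x 0.03267 = 0.006093 mol; V(HClO4) at equivalence = 0.006093/0.1810 = 0.03366 L.
At equivalence the base is fully converted to C5H5NH+; total volume = 0.06633 L, so [C5H5NH+] = 0.006093/0.06633 = 0.09185 M.
Ka(C5H5NH+) = Kw/Kb = 1.0e-14 / 1.7 x 10^-9 = 5.88e-6.
[H^+] = sqrt(Ka x [C5H5NH+]) = sqrt(5.88e-6 x 0.09185) = 0.000735 M.
pH = -log(0.000735) = 3.13.

3.13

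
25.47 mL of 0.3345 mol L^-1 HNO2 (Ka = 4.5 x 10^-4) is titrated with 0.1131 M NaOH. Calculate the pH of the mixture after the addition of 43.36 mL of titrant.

Initial n(HNO2) = 0.3345 x 0.02547 = 0.008520 mol.
n(NaOH) added = 0.1131 x 0.04336 = 0.004904 mol, converting that many moles of HNO2 to NO2-.
Remaining n(HNO2) = 0.003616 mol; n(NO2-) = 0.004904 mol.
By Henderson-Hasselbalch, pH = pKa + log([A^-]/[HA]) = 3.35 + log(0.004904/0.003616) = 3.35 + (+0.13) = 3.48.

3.48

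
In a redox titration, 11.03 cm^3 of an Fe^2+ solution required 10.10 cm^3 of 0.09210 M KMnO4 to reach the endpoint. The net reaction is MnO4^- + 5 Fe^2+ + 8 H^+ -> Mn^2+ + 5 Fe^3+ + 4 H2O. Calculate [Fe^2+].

0.422 M

n(KMnO4) = 0.09210 x 0.01010 = 0.0009302 mol.
From the balanced equation, 1 mol KMnO4 reacts with 5 mol Fe^2+, so n(Fe^2+) = 0.0009302 x 5/1 = 0.004651 mol.
[Fe^2+] = 0.004651 / 0.01103 L = 0.422 M.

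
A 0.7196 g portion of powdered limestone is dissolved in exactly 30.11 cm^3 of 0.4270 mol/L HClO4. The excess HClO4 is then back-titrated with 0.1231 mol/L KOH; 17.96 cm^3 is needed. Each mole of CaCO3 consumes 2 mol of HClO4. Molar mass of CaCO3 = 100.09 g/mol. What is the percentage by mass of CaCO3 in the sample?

Total n(HClO4) added = 0.4270 x 0.03011 = 0.01286 mol.
n(KOH) used = 0.1231 x 0.01796 = 0.002211 mol, which equals the excess n(HClO4).
So n(HClO4) consumed by the sample = 0.01286 - 0.002211 = 0.01065 mol.
n(CaCO3) = 0.01065 / 2 = 0.005323 mol.
mass CaCO3 = 0.005323 x 100.09 = 0.5328 g, so %CaCO3 = 0.5328/0.7196 x 100 = 74.0%.

74.0%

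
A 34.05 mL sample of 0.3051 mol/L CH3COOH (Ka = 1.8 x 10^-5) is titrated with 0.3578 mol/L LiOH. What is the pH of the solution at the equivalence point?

8.98

n(CH3COOH) = 0.3051 x 0.03405 = 0.01039 mol; V(LiOH) at equivalence = 0.01039/0.3578 = 0.02903 L.
At equivalence all the acid is converted to CH3COO-; total volume = 0.03405 + 0.02903 = 0.06308 L, so [CH3COO-] = 0.01039/0.06308 = 0.1647 M.
Kb = Kw/Ka = 1.0e-14 / 1.8 x 10^-5 = 5.56e-10.
[OH^-] = sqrt(Kb x [CH3COO-]) = sqrt(5.56e-10 x 0.1647) = 9.56e-6 M.
pOH = 5.02, so pH = 14.00 - 5.02 = 8.98.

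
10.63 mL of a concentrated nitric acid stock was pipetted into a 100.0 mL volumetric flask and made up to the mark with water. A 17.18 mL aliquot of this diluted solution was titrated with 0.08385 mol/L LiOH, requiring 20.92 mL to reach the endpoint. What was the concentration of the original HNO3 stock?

n(LiOH) = 0.08385 x 0.02092 = 0.001754 mol.
n(HNO3) in the aliquot = 0.001754 mol.
[diluted HNO3] = 0.001754 / 0.01718 = 0.1021 M.
Dilution factor = 100.0/10.63 = 9.407, so [stock] = 0.1021 x 9.407 = 0.961 M.

0.961 M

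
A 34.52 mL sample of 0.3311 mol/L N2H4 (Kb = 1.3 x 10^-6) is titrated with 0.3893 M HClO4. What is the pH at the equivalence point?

n(N2H4) = 0.3311 x 0.03452 = 0.01143 mol; V(HClO4) at equivalence = 0.01143/0.3893 = 0.02936 L.
At equivalence the base is fully converted to N2H5+; total volume = 0.06388 L, so [N2H5+] = 0.01143/0.06388 = 0.1789 M.
Ka(N2H5+) = Kw/Kb = 1.0e-14 / 1.3 x 10^-6 = 7.69e-9.
[H^+] = sqrt(Ka x [N2H5+]) = sqrt(7.69e-9 x 0.1789) = 3.71e-5 M.
pH = -log(3.71e-5) = 4.43.

4.43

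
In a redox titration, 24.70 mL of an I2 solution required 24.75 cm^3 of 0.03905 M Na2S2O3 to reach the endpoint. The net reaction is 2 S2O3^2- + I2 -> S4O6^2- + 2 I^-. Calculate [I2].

0.0196 M

n(Na2S2O3) = 0.03905 x 0.02475 = 0.0009665 mol.
From the balanced equation, 2 mol Na2S2O3 reacts with 1 mol I2, so n(I2) = 0.0009665 x 1/2 = 0.0004832 mol.
[I2] = 0.0004832 / 0.02470 L = 0.0196 M.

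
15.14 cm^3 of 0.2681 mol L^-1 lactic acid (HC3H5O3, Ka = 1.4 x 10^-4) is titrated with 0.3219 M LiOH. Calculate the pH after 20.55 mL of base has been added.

n(acid) = 0.2681 x 0.01514 = 0.004059 mol; n(LiOH) added = 0.3219 x 0.02055 = 0.006615 mol.
Base is in excess by 0.006615 - 0.004059 = 0.002556 mol in a total volume of 0.03569 L.
[OH^-] = 0.002556/0.03569 = 0.07162 M, so pOH = 1.14 and pH = 14.00 - 1.14 = 12.86.

12.86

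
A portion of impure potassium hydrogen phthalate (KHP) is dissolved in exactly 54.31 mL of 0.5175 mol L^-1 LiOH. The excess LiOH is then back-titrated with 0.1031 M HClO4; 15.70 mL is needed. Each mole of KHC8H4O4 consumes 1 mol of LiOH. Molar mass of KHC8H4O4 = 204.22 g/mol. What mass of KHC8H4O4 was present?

5.41 g

Total n(LiOH) added = 0.5175 x 0.05431 = 0.02811 mol.
n(HClO4) used = 0.1031 x 0.01570 = 0.001619 mol, which equals the excess n(LiOH).
So n(LiOH) consumed by the sample = 0.02811 - 0.001619 = 0.02649 mol.
n(KHC8H4O4) = 0.02649 / 1 = 0.02649 mol.
mass = 0.02649 mol x 204.22 g/mol = 5.41 g.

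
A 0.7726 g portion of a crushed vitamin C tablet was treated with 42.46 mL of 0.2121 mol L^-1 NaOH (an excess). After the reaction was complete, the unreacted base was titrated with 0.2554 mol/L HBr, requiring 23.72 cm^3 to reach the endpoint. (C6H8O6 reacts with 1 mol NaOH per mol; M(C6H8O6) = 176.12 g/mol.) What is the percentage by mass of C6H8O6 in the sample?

Total n(NaOH) added = 0.2121 x 0.04246 = 0.009006 mol.
n(HBr) used = 0.2554 x 0.02372 = 0.006058 mol, which equals the excess n(NaOH).
So n(NaOH) consumed by the sample = 0.009006 - 0.006058 = 0.002948 mol.
n(C6H8O6) = 0.002948 / 1 = 0.002948 mol.
mass C6H8O6 = 0.002948 x 176.12 = 0.5191 g, so %C6H8O6 = 0.5191/0.7726 x 100 = 67.2%.

67.2%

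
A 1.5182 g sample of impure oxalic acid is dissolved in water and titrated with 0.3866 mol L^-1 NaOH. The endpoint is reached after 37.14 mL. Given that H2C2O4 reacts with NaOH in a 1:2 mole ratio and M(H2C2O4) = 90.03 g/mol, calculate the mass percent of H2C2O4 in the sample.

42.6%

n(NaOH) = 0.3866 x 0.03714 = 0.01436 mol.
n(H2C2O4) = 0.01436 / 2 = 0.007179 mol.
mass of H2C2O4 = 0.007179 x 90.03 = 0.6463 g.
% purity = 0.6463 / 1.5182 x 100 = 42.6%.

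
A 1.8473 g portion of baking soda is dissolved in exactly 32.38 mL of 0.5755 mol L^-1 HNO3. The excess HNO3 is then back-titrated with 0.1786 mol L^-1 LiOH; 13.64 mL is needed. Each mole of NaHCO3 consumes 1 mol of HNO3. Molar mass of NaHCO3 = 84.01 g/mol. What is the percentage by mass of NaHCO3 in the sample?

Total n(HNO3) added = 0.5755 x 0.03238 = 0.01863 mol.
n(LiOH) used = 0.1786 x 0.01364 = 0.002436 mol, which equals the excess n(HNO3).
So n(HNO3) consumed by the sample = 0.01863 - 0.002436 = 0.01620 mol.
n(NaHCO3) = 0.01620 / 1 = 0.01620 mol.
mass NaHCO3 = 0.01620 x 84.01 = 1.361 g, so %NaHCO3 = 1.361/1.8473 x 100 = 73.7%.

73.7%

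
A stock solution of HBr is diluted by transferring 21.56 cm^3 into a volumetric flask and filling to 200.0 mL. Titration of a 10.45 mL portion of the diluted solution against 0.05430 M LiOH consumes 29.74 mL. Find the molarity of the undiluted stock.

1.43 M

n(LiOH) = 0.05430 x 0.02974 = 0.001615 mol.
n(HBr) in the aliquot = 0.001615 mol.
[diluted HBr] = 0.001615 / 0.01045 = 0.1545 M.
Dilution factor = 200.0/21.56 = 9.276, so [stock] = 0.1545 x 9.276 = 1.43 M.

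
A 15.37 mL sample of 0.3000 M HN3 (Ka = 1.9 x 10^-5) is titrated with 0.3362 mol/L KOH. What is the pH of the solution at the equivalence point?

8.96

n(HN3) = 0.3000 x 0.01537 = 0.004611 mol; V(KOH) at equivalence = 0.004611/0.3362 = 0.01372 L.
At equivalence all the acid is converted to N3-; total volume = 0.01537 + 0.01372 = 0.02909 L, so [N3-] = 0.004611/0.02909 = 0.1585 M.
Kb = Kw/Ka = 1.0e-14 / 1.9 x 10^-5 = 5.26e-10.
[OH^-] = sqrt(Kb x [N3-]) = sqrt(5.26e-10 x 0.1585) = 9.13e-6 M.
pOH = 5.04, so pH = 14.00 - 5.04 = 8.96.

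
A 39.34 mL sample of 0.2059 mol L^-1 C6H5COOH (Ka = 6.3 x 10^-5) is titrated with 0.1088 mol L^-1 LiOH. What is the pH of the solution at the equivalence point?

n(C6H5COOH) = 0.2059 x 0.03934 = 0.008100 mol; V(LiOH) at equivalence = 0.008100/0.1088 = 0.07445 L.
At equivalence all the acid is converted to C6H5COO-; total volume = 0.03934 + 0.07445 = 0.1138 L, so [C6H5COO-] = 0.008100/0.1138 = 0.07119 M.
Kb = Kw/Ka = 1.0e-14 / 6.3 x 10^-5 = 1.59e-10.
[OH^-] = sqrt(Kb x [C6H5COO-]) = sqrt(1.59e-10 x 0.07119) = 3.36e-6 M.
pOH = 5.47, so pH = 14.00 - 5.47 = 8.53.

8.53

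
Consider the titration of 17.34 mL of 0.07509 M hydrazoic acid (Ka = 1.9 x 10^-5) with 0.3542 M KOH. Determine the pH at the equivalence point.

n(HN3) = 0.07509 x 0.01734 = 0.001302 mol; V(KOH) at equivalence = 0.001302/0.3542 = 0.003676 L.
At equivalence all the acid is converted to N3-; total volume = 0.01734 + 0.003676 = 0.02102 L, so [N3-] = 0.001302/0.02102 = 0.06196 M.
Kb = Kw/Ka = 1.0e-14 / 1.9 x 10^-5 = 5.26e-10.
[OH^-] = sqrt(Kb x [N3-]) = sqrt(5.26e-10 x 0.06196) = 5.71e-6 M.
pOH = 5.24, so pH = 14.00 - 5.24 = 8.76.

8.76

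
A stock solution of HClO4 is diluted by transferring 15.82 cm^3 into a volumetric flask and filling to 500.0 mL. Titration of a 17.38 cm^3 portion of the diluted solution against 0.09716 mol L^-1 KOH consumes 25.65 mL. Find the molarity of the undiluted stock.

n(KOH) = 0.09716 x 0.02565 = 0.002492 mol.
n(HClO4) in the aliquot = 0.002492 mol.
[diluted HClO4] = 0.002492 / 0.01738 = 0.1434 M.
Dilution factor = 500.0/15.82 = 31.61, so [stock] = 0.1434 x 31.61 = 4.53 M.

4.53 M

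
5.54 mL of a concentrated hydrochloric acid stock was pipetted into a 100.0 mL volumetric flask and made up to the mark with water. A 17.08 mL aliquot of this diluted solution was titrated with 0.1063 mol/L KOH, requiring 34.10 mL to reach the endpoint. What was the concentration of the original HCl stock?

3.83 M

n(KOH) = 0.1063 x 0.03410 = 0.003625 mol.
n(HCl) in the aliquot = 0.003625 mol.
[diluted HCl] = 0.003625 / 0.01708 = 0.2122 M.
Dilution factor = 100.0/5.540 = 18.05, so [stock] = 0.2122 x 18.05 = 3.83 M.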